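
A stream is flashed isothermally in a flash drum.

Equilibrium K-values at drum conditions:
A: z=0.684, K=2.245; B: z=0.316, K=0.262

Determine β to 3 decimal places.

Let β = V/F and solve Σ zᵢ(Kᵢ−1)/(1+β(Kᵢ−1)) = 0.
g(0) = ΣzᵢKᵢ − 1 = 0.618 and g(1) = 1 − Σzᵢ/Kᵢ = -0.511, so a root lies in (0, 1).
Binary case is linear: z₁(K₁−1)(1+β(K₂−1)) + z₂(K₂−1)(1+β(K₁−1)) = 0
⇒ β = [z₁(K₁−1)+z₂(K₂−1)] / [−(K₁−1)(K₂−1)] = 0.6184/0.9188 = 0.673

β = 0.673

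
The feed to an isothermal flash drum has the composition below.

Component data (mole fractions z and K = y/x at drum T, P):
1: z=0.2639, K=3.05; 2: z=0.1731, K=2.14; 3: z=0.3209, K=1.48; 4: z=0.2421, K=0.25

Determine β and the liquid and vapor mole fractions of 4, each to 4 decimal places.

β = 0.7677, x_4 = 0.5707, y_4 = 0.1427

Material balance + equilibrium reduce to Σ zᵢ(Kᵢ−1)/(1+β(Kᵢ−1)) = 0.
Check two-phase: ΣzᵢKᵢ = 1.7108 > 1 and Σzᵢ/Kᵢ = 1.3526 > 1, so g(0) = 0.7108 > 0 and g(1) = -0.3526 < 0.
Iterate (Newton) starting at β = 0.5:
  β = 0.5000: g = 0.22655, g' = -0.7584 → β = 0.7987
  β = 0.7987: g = -0.03308, g' = -1.1067 → β = 0.7688
  β = 0.7688: g = -0.00118, g' = -1.0302 → β = 0.7677
Converged at β = 0.7677.
Compositions from xᵢ = zᵢ/(1+β(Kᵢ−1)), yᵢ = Kᵢxᵢ:
  1: x = 0.1025, y = 0.3127
  2: x = 0.0923, y = 0.1975
  3: x = 0.2345, y = 0.3471
  4: x = 0.5707, y = 0.1427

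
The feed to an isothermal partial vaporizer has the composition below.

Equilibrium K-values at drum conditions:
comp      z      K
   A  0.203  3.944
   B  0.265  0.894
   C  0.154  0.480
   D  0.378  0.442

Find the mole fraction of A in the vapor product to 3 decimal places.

y_A = 0.483

Rachford–Rice: g(V/F) = Σ zᵢ(Kᵢ−1)/(1+V/F(Kᵢ−1)) = 0.
Check two-phase: ΣzᵢKᵢ = 1.279 > 1 and Σzᵢ/Kᵢ = 1.524 > 1, so g(0) = 0.279 > 0 and g(1) = -0.524 < 0.
Iterate (Newton) starting at V/F = 0.43:
  V/F = 0.430: g = -0.1463, g' = -0.619 → V/F = 0.194
  V/F = 0.194: g = 0.0266, g' = -0.917 → V/F = 0.222
  V/F = 0.222: g = 0.0010, g' = -0.852 → V/F = 0.224
Converged at V/F = 0.224.
Compositions from xᵢ = zᵢ/(1+V/F(Kᵢ−1)), yᵢ = Kᵢxᵢ:
  A: x = 0.122, y = 0.483
  B: x = 0.271, y = 0.243
  C: x = 0.174, y = 0.084
  D: x = 0.432, y = 0.191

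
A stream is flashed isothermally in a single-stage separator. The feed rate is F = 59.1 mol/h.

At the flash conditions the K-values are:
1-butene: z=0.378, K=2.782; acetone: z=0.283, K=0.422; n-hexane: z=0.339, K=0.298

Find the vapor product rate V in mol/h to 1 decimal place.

V = 13.9 mol/h

Newton iteration, V/F⁰ = 0.5:
  V/F = 0.500: g = -0.2405, g' = -0.919 → V/F = 0.238
  V/F = 0.238: g = -0.0027, g' = -0.959 → V/F = 0.236
Converged at V/F = 0.236.
Then V = V/F·F = 0.2355·59.1 = 13.9 mol/h and L = F − V = 45.2 mol/h.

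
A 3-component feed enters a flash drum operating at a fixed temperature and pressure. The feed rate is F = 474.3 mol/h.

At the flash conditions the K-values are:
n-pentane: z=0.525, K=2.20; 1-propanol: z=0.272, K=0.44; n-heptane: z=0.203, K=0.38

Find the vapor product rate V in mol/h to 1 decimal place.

Material balance + equilibrium reduce to Σ zᵢ(Kᵢ−1)/(1+ψ(Kᵢ−1)) = 0.
g(0) = ΣzᵢKᵢ − 1 = 0.352 and g(1) = 1 − Σzᵢ/Kᵢ = -0.391, so a root lies in (0, 1).
Iterate (Newton) starting at ψ = 0.5:
  ψ = 0.500: g = -0.0002, g' = -0.624 → ψ = 0.500
Converged at ψ = 0.500.
Then V = ψ·F = 0.4997·474.3 = 237.0 mol/h and L = F − V = 237.3 mol/h.

V = 237.0 mol/h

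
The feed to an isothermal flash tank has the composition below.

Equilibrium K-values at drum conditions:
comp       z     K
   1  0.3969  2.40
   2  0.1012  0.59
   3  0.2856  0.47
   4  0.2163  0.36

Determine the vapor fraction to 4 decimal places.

ψ = 0.2889

Rachford–Rice: g(ψ) = Σ zᵢ(Kᵢ−1)/(1+ψ(Kᵢ−1)) = 0.
Feasibility: ΣzᵢKᵢ = 1.2244, Σzᵢ/Kᵢ = 1.5454 — both > 1, two phases present.
Newton–Raphson from ψ = 0.5:
  ψ = 0.5000: g = -0.13485, g' = -0.6362 → ψ = 0.2880
  ψ = 0.2880: g = 0.00058, g' = -0.6618 → ψ = 0.2889
Converged at ψ = 0.2889.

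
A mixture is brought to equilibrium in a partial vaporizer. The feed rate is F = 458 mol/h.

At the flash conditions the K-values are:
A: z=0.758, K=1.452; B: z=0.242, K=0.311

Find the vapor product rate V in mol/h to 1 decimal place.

Material balance + equilibrium reduce to Σ zᵢ(Kᵢ−1)/(1+ψ(Kᵢ−1)) = 0.
Feasibility: ΣzᵢKᵢ = 1.176, Σzᵢ/Kᵢ = 1.300 — both > 1, two phases present.
Binary case is linear: z₁(K₁−1)(1+ψ(K₂−1)) + z₂(K₂−1)(1+ψ(K₁−1)) = 0
⇒ ψ = [z₁(K₁−1)+z₂(K₂−1)] / [−(K₁−1)(K₂−1)] = 0.1759/0.3114 = 0.565
Then V = ψ·F = 0.5647·458 = 258.7 mol/h and L = F − V = 199.3 mol/h.

V = 258.7 mol/h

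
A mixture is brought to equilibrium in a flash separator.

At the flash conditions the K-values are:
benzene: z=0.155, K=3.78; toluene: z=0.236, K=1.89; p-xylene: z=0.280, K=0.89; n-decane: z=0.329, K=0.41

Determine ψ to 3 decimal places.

ψ = 0.533

Newton–Raphson from ψ = 0.53:
  ψ = 0.530: g = 0.0018, g' = -0.528 → ψ = 0.533
Converged at ψ = 0.533.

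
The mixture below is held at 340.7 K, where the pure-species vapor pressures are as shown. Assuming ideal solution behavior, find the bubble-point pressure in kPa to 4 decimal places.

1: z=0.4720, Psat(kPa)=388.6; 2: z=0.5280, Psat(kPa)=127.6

Pbub = 250.7920 kPa

At the bubble point ψ → 0, so ΣzᵢKᵢ = 1 with Kᵢ = Pᵢˢᵃᵗ/P ⇒ P = ΣzᵢPᵢˢᵃᵗ.
P = 0.4720·388.6 + 0.5280·127.6 = 250.7920 kPa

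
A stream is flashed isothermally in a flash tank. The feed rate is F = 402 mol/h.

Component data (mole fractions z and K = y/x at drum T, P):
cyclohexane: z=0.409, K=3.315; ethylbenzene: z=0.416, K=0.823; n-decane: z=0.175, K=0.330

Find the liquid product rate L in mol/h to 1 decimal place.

Rachford–Rice: g(β) = Σ zᵢ(Kᵢ−1)/(1+β(Kᵢ−1)) = 0.
g(0) = ΣzᵢKᵢ − 1 = 0.756 and g(1) = 1 − Σzᵢ/Kᵢ = -0.159, so a root lies in (0, 1).
Newton–Raphson from β = 0.5:
  β = 0.500: g = 0.1818, g' = -0.664 → β = 0.774
  β = 0.774: g = 0.0105, g' = -0.638 → β = 0.790
Converged at β = 0.790.
Then V = β·F = 0.7900·402 = 317.6 mol/h and L = F − V = 84.4 mol/h.

L = 84.4 mol/h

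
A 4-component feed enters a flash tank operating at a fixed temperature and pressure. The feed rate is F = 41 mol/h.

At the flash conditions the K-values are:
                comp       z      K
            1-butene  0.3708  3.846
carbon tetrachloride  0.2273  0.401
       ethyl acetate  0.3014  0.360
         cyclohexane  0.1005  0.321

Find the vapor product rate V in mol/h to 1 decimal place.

Rachford–Rice: g(V/F) = Σ zᵢ(Kᵢ−1)/(1+V/F(Kᵢ−1)) = 0.
g(0) = ΣzᵢKᵢ − 1 = 0.6580 and g(1) = 1 − Σzᵢ/Kᵢ = -0.8136, so a root lies in (0, 1).
Newton iteration, V/F⁰ = 0.52:
  V/F = 0.5200: g = -0.16681, g' = -1.0484 → V/F = 0.3609
  V/F = 0.3609: g = 0.00566, g' = -1.1537 → V/F = 0.3658
Converged at V/F = 0.3658.
Then V = V/F·F = 0.3658·41 = 15.0 mol/h and L = F − V = 26.0 mol/h.

V = 15.0 mol/h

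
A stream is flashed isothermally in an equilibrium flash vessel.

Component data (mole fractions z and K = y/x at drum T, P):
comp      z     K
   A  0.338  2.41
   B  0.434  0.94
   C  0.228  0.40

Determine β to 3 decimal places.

β = 0.643

Material balance + equilibrium reduce to Σ zᵢ(Kᵢ−1)/(1+β(Kᵢ−1)) = 0.
Check two-phase: ΣzᵢKᵢ = 1.314 > 1 and Σzᵢ/Kᵢ = 1.172 > 1, so g(0) = 0.314 > 0 and g(1) = -0.172 < 0.
Newton–Raphson from β = 0.5:
  β = 0.500: g = 0.0572, g' = -0.400 → β = 0.643
Converged at β = 0.643.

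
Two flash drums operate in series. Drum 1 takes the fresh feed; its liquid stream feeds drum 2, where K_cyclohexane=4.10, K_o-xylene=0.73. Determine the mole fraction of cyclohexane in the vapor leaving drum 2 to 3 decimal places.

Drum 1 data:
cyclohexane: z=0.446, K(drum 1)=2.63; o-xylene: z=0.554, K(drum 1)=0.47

y_cyclohexane (drum 2) = 0.328

Drum 1:
Binary case is linear: z₁(K₁−1)(1+ψ₁(K₂−1)) + z₂(K₂−1)(1+ψ₁(K₁−1)) = 0
⇒ ψ₁ = [z₁(K₁−1)+z₂(K₂−1)] / [−(K₁−1)(K₂−1)] = 0.4334/0.8639 = 0.502
Drum-1 compositions:
  cyclohexane: x = 0.245, y = 0.645
  o-xylene: x = 0.755, y = 0.355
Drum-2 feed = drum-1 liquid: z₂ = (0.2454, 0.7546).
Drum 2:
Material balance + equilibrium reduce to Σ zᵢ(Kᵢ−1)/(1+ψ₂(Kᵢ−1)) = 0.
Feasibility: ΣzᵢKᵢ = 1.557, Σzᵢ/Kᵢ = 1.094 — both > 1, two phases present.
Binary case is linear: z₁(K₁−1)(1+ψ₂(K₂−1)) + z₂(K₂−1)(1+ψ₂(K₁−1)) = 0
⇒ ψ₂ = [z₁(K₁−1)+z₂(K₂−1)] / [−(K₁−1)(K₂−1)] = 0.5569/0.8370 = 0.665
  cyclohexane: x = 0.080, y = 0.328
  o-xylene: x = 0.920, y = 0.672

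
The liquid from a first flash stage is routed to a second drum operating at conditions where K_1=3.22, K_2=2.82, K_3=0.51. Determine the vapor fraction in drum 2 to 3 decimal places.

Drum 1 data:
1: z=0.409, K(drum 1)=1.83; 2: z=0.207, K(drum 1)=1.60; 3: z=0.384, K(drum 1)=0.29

Drum 1:
Material balance + equilibrium reduce to Σ zᵢ(Kᵢ−1)/(1+ψ₁(Kᵢ−1)) = 0.
g(0) = ΣzᵢKᵢ − 1 = 0.191 and g(1) = 1 − Σzᵢ/Kᵢ = -0.677, so a root lies in (0, 1).
Newton–Raphson from ψ₁ = 0.5:
  ψ₁ = 0.500: g = -0.0873, g' = -0.650 → ψ₁ = 0.366
  ψ₁ = 0.366: g = -0.0060, g' = -0.569 → ψ₁ = 0.355
Converged at ψ₁ = 0.355.
Drum-1 compositions:
  1: x = 0.316, y = 0.578
  2: x = 0.171, y = 0.273
  3: x = 0.513, y = 0.149
Drum-2 feed = drum-1 liquid: z₂ = (0.3159, 0.1706, 0.5135).
Drum 2:
Rachford–Rice: g(ψ₂) = Σ zᵢ(Kᵢ−1)/(1+ψ₂(Kᵢ−1)) = 0.
g(0) = ΣzᵢKᵢ − 1 = 0.760 and g(1) = 1 − Σzᵢ/Kᵢ = -0.165, so a root lies in (0, 1).
Newton–Raphson from ψ₂ = 0.5:
  ψ₂ = 0.500: g = 0.1617, g' = -0.721 → ψ₂ = 0.724
  ψ₂ = 0.724: g = 0.0128, g' = -0.630 → ψ₂ = 0.745
Converged at ψ₂ = 0.745.
  1: x = 0.119, y = 0.383
  2: x = 0.072, y = 0.204
  3: x = 0.808, y = 0.412

V/F (drum 2) = 0.745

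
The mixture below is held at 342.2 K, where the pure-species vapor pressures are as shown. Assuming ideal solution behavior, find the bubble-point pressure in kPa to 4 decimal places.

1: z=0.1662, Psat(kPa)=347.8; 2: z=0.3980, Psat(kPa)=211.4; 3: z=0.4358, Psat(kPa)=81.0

Pbub = 177.2414 kPa

At the bubble point ψ → 0, so ΣzᵢKᵢ = 1 with Kᵢ = Pᵢˢᵃᵗ/P ⇒ P = ΣzᵢPᵢˢᵃᵗ.
P = 0.1662·347.8 + 0.3980·211.4 + 0.4358·81.0 = 177.2414 kPa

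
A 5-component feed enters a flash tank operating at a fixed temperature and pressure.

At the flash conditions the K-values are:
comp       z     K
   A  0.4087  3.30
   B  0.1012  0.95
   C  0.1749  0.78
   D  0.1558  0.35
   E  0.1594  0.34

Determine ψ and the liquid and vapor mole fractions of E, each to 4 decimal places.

Rachford–Rice: g(ψ) = Σ zᵢ(Kᵢ−1)/(1+ψ(Kᵢ−1)) = 0.
Feasibility: ΣzᵢKᵢ = 1.6900, Σzᵢ/Kᵢ = 1.3686 — both > 1, two phases present.
Newton iteration, ψ⁰ = 0.5:
  ψ = 0.5000: g = 0.08174, g' = -0.7778 → ψ = 0.6051
  ψ = 0.6051: g = 0.00135, g' = -0.7608 → ψ = 0.6069
Converged at ψ = 0.6069.
Compositions from xᵢ = zᵢ/(1+ψ(Kᵢ−1)), yᵢ = Kᵢxᵢ:
  A: x = 0.1706, y = 0.5630
  B: x = 0.1044, y = 0.0991
  C: x = 0.2018, y = 0.1574
  D: x = 0.2573, y = 0.0901
  E: x = 0.2659, y = 0.0904

ψ = 0.6069, x_E = 0.2659, y_E = 0.0904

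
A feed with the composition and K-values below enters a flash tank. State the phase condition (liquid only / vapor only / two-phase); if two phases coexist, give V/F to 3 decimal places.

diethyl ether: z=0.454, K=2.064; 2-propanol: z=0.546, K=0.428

ΣzᵢKᵢ = 1.171; Σzᵢ/Kᵢ = 1.496.
Both exceed 1, so a two-phase solution exists.
Material balance + equilibrium reduce to Σ zᵢ(Kᵢ−1)/(1+ψ(Kᵢ−1)) = 0.
Newton–Raphson from ψ = 0.52:
  ψ = 0.520: g = -0.1335, g' = -0.575 → ψ = 0.288
  ψ = 0.288: g = -0.0040, g' = -0.557 → ψ = 0.281
Converged at ψ = 0.281.

two-phase, V/F = 0.281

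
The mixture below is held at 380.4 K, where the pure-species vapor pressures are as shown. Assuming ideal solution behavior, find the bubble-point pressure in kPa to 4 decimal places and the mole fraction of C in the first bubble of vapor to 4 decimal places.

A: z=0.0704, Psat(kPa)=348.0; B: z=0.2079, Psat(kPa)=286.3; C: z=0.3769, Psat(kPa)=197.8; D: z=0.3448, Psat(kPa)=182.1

At the bubble point ψ → 0, so ΣzᵢKᵢ = 1 with Kᵢ = Pᵢˢᵃᵗ/P ⇒ P = ΣzᵢPᵢˢᵃᵗ.
P = 0.0704·348.0 + 0.2079·286.3 + 0.3769·197.8 + 0.3448·182.1 = 221.3599 kPa
yᵢ = zᵢPᵢˢᵃᵗ/P ⇒ y_C = 0.3769·197.8/221.3599 = 0.3368

Pbub = 221.3599 kPa, y_C = 0.3368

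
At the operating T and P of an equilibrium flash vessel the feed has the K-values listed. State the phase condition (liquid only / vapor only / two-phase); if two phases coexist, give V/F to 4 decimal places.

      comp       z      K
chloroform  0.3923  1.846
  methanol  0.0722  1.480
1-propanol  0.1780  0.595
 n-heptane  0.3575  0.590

ΣzᵢKᵢ = 1.1479; Σzᵢ/Kᵢ = 1.1664.
Both exceed 1, so a two-phase solution exists.
Let ψ = V/F and solve Σ zᵢ(Kᵢ−1)/(1+ψ(Kᵢ−1)) = 0.
Newton–Raphson from ψ = 0.5:
  ψ = 0.5000: g = -0.01359, g' = -0.2905 → ψ = 0.4532
  ψ = 0.4532: g = 0.00004, g' = -0.2924 → ψ = 0.4534
Converged at ψ = 0.4534.

two-phase, V/F = 0.4534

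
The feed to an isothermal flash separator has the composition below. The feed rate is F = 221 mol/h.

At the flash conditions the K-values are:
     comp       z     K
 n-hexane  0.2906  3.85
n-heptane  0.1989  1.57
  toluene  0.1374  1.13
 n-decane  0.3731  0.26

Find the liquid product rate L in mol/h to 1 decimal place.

Material balance + equilibrium reduce to Σ zᵢ(Kᵢ−1)/(1+ψ(Kᵢ−1)) = 0.
Feasibility: ΣzᵢKᵢ = 1.6834, Σzᵢ/Kᵢ = 1.7588 — both > 1, two phases present.
Iterate (Newton) starting at ψ = 0.5:
  ψ = 0.5000: g = 0.00829, g' = -0.9573 → ψ = 0.5087
Converged at ψ = 0.5086.
Then V = ψ·F = 0.5086·221 = 112.4 mol/h and L = F − V = 108.6 mol/h.

L = 108.6 mol/h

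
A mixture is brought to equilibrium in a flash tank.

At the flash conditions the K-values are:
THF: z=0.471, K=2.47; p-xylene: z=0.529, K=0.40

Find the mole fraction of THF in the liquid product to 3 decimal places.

Material balance + equilibrium reduce to Σ zᵢ(Kᵢ−1)/(1+V/F(Kᵢ−1)) = 0.
Check two-phase: ΣzᵢKᵢ = 1.375 > 1 and Σzᵢ/Kᵢ = 1.513 > 1, so g(0) = 0.375 > 0 and g(1) = -0.513 < 0.
Binary case is linear: z₁(K₁−1)(1+V/F(K₂−1)) + z₂(K₂−1)(1+V/F(K₁−1)) = 0
⇒ V/F = [z₁(K₁−1)+z₂(K₂−1)] / [−(K₁−1)(K₂−1)] = 0.3750/0.8820 = 0.425
Compositions from xᵢ = zᵢ/(1+V/F(Kᵢ−1)), yᵢ = Kᵢxᵢ:
  THF: x = 0.290, y = 0.716
  p-xylene: x = 0.710, y = 0.284

x_THF = 0.290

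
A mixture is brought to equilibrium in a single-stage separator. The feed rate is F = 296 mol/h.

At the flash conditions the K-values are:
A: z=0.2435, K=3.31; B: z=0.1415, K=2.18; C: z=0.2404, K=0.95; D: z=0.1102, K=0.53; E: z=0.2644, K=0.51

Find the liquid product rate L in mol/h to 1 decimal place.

L = 75.9 mol/h

Rachford–Rice: g(V/F) = Σ zᵢ(Kᵢ−1)/(1+V/F(Kᵢ−1)) = 0.
Feasibility: ΣzᵢKᵢ = 1.5361, Σzᵢ/Kᵢ = 1.1179 — both > 1, two phases present.
Newton–Raphson from V/F = 0.5:
  V/F = 0.5000: g = 0.11440, g' = -0.5113 → V/F = 0.7237
  V/F = 0.7237: g = 0.00887, g' = -0.4483 → V/F = 0.7435
  V/F = 0.7435: g = 0.00001, g' = -0.4471 → V/F = 0.7436
Converged at V/F = 0.7436.
Then V = V/F·F = 0.7436·296 = 220.1 mol/h and L = F − V = 75.9 mol/h.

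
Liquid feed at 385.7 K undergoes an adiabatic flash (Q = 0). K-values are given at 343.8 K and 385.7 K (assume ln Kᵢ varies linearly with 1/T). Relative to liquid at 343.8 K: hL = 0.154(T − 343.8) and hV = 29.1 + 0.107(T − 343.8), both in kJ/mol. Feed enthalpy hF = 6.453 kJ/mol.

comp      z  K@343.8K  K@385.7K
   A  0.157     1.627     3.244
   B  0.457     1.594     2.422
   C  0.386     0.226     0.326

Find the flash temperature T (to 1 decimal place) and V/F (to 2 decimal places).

T = 346.3 K, V/F = 0.21

Adiabatic flash: solve Rachford–Rice at each trial T, then check hF = ψ·hV(T) + (1−ψ)·hL(T).
  T = 343.8 K: K = (1.627, 1.594, 0.226), RR gives ψ = 0.153, H_out = 4.438 kJ/mol
  T = 385.7 K: K = (3.244, 2.422, 0.326), RR gives ψ = 0.669, H_out = 24.605 kJ/mol
  T = 364.8 K: K = (2.345, 1.990, 0.274), RR gives ψ = 0.487, H_out = 16.913 kJ/mol
  T = 354.3 K: K = (1.964, 1.787, 0.250), RR gives ψ = 0.354, H_out = 11.732 kJ/mol
  T = 349.1 K: K = (1.792, 1.690, 0.238), RR gives ψ = 0.266, H_out = 8.496 kJ/mol
  T = 346.5 K: K = (1.710, 1.643, 0.232), RR gives ψ = 0.214, H_out = 6.623 kJ/mol
  T = 345.1 K: K = (1.666, 1.617, 0.229), RR gives ψ = 0.183, H_out = 5.524 kJ/mol
Linear interpolation between T = 345.1 (H_out = 5.524) and T = 346.5 (H_out = 6.623) on hF = 6.453 gives T ≈ 346.3 K, at which ψ = 0.21.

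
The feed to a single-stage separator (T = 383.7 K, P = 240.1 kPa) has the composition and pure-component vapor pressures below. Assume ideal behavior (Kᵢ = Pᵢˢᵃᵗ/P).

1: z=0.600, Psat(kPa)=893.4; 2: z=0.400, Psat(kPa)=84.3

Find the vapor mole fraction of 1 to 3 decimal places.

Raoult's law: Kᵢ = Pᵢˢᵃᵗ/P = Pᵢˢᵃᵗ/240.1.
  K_1 = 893.4/240.1 = 3.72095, K_2 = 84.3/240.1 = 0.35110
Material balance + equilibrium reduce to Σ zᵢ(Kᵢ−1)/(1+ψ(Kᵢ−1)) = 0.
g(0) = ΣzᵢKᵢ − 1 = 1.373 and g(1) = 1 − Σzᵢ/Kᵢ = -0.301, so a root lies in (0, 1).
Iterate (Newton) starting at ψ = 0.69:
  ψ = 0.690: g = 0.0974, g' = -1.089 → ψ = 0.779
  ψ = 0.779: g = -0.0021, g' = -1.146 → ψ = 0.778
Converged at ψ = 0.778.
Compositions from xᵢ = zᵢ/(1+ψ(Kᵢ−1)), yᵢ = Kᵢxᵢ:
  1: x = 0.193, y = 0.717
  2: x = 0.807, y = 0.283

y_1 = 0.717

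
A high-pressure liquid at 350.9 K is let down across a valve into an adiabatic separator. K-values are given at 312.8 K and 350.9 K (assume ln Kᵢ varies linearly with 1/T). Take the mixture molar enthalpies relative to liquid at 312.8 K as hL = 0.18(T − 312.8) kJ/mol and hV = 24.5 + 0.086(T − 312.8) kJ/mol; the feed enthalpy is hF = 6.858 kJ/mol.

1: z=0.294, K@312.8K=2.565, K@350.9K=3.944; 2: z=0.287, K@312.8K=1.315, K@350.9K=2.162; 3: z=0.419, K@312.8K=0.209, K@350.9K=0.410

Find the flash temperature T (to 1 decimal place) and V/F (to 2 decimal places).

Adiabatic flash: solve Rachford–Rice at each trial T, then check hF = ψ·hV(T) + (1−ψ)·hL(T).
  T = 312.8 K: K = (2.565, 1.315, 0.209), RR gives ψ = 0.252, H_out = 6.168 kJ/mol
  T = 350.9 K: K = (3.944, 2.162, 0.410), RR gives ψ = 0.756, H_out = 22.662 kJ/mol
  T = 331.9 K: K = (3.222, 1.711, 0.299), RR gives ψ = 0.508, H_out = 14.982 kJ/mol
  T = 322.4 K: K = (2.886, 1.507, 0.251), RR gives ψ = 0.388, H_out = 10.878 kJ/mol
  T = 317.6 K: K = (2.723, 1.409, 0.230), RR gives ψ = 0.322, H_out = 8.616 kJ/mol
  T = 315.2 K: K = (2.644, 1.362, 0.219), RR gives ψ = 0.288, H_out = 7.418 kJ/mol
Linear interpolation between T = 312.8 (H_out = 6.168) and T = 315.2 (H_out = 7.418) on hF = 6.858 gives T ≈ 314.1 K, at which ψ = 0.27.

T = 314.1 K, V/F = 0.27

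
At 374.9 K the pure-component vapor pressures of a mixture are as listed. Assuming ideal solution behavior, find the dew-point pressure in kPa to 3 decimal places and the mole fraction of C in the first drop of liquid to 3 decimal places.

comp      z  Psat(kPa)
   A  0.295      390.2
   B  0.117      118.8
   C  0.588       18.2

Pdew = 29.370 kPa, x_C = 0.949

At the dew point ψ → 1, so Σzᵢ/Kᵢ = 1 with Kᵢ = Pᵢˢᵃᵗ/P ⇒ 1/P = Σzᵢ/Pᵢˢᵃᵗ.
1/P = 0.295/390.2 + 0.117/118.8 + 0.588/18.2 = 0.034049 ⇒ P = 29.370 kPa
xᵢ = zᵢP/Pᵢˢᵃᵗ ⇒ x_C = 0.588·29.370/18.2 = 0.949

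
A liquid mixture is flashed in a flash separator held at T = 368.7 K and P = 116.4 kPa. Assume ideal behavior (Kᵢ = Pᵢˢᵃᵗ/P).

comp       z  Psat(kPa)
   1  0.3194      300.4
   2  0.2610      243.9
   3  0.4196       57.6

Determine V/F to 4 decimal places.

Raoult's law: Kᵢ = Pᵢˢᵃᵗ/P = Pᵢˢᵃᵗ/116.4.
  K_1 = 300.4/116.4 = 2.580756, K_2 = 243.9/116.4 = 2.095361, K_3 = 57.6/116.4 = 0.494845
Rachford–Rice: g(V/F) = Σ zᵢ(Kᵢ−1)/(1+V/F(Kᵢ−1)) = 0.
Feasibility: ΣzᵢKᵢ = 1.5788, Σzᵢ/Kᵢ = 1.0963 — both > 1, two phases present.
Newton–Raphson from V/F = 0.69:
  V/F = 0.6900: g = 0.07894, g' = -0.5365 → V/F = 0.8372
  V/F = 0.8372: g = -0.00084, g' = -0.5546 → V/F = 0.8356
Converged at V/F = 0.8356.

V/F = 0.8356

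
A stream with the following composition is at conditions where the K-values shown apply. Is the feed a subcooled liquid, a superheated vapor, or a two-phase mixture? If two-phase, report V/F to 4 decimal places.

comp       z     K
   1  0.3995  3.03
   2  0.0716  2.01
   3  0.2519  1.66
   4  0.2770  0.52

superheated vapor

ΣzᵢKᵢ = 1.9166; Σzᵢ/Kᵢ = 0.8519.
Since Σzᵢ/Kᵢ < 1 the mixture is above its dew point — single vapor phase.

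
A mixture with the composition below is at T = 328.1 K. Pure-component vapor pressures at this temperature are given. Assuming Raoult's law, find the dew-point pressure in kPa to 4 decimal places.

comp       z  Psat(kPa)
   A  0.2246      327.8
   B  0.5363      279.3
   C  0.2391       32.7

Pdew = 100.8343 kPa

At the dew point ψ → 1, so Σzᵢ/Kᵢ = 1 with Kᵢ = Pᵢˢᵃᵗ/P ⇒ 1/P = Σzᵢ/Pᵢˢᵃᵗ.
1/P = 0.2246/327.8 + 0.5363/279.3 + 0.2391/32.7 = 0.0099173 ⇒ P = 100.8343 kPa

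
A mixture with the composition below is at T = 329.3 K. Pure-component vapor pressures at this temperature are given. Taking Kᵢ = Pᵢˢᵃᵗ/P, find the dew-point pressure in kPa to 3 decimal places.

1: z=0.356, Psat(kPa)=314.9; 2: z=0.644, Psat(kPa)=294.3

Pdew = 301.317 kPa

At the dew point ψ → 1, so Σzᵢ/Kᵢ = 1 with Kᵢ = Pᵢˢᵃᵗ/P ⇒ 1/P = Σzᵢ/Pᵢˢᵃᵗ.
1/P = 0.356/314.9 + 0.644/294.3 = 0.003319 ⇒ P = 301.317 kPa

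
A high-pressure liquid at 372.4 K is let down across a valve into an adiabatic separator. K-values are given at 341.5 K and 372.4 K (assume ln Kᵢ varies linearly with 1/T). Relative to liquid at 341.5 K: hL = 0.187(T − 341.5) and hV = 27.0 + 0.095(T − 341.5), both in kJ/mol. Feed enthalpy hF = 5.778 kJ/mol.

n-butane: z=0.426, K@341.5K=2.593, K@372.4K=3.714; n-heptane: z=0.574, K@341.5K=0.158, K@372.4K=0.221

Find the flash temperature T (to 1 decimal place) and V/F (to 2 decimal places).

Adiabatic flash: solve Rachford–Rice at each trial T, then check hF = ψ·hV(T) + (1−ψ)·hL(T).
  T = 341.5 K: K = (2.593, 0.158), RR gives ψ = 0.146, H_out = 3.932 kJ/mol
  T = 372.4 K: K = (3.714, 0.221), RR gives ψ = 0.335, H_out = 13.880 kJ/mol
  T = 356.9 K: K = (3.126, 0.188), RR gives ψ = 0.255, H_out = 9.395 kJ/mol
  T = 349.2 K: K = (2.853, 0.173), RR gives ψ = 0.205, H_out = 6.834 kJ/mol
  T = 345.4 K: K = (2.723, 0.165), RR gives ψ = 0.177, H_out = 5.452 kJ/mol
  T = 347.3 K: K = (2.787, 0.169), RR gives ψ = 0.192, H_out = 6.154 kJ/mol
Linear interpolation between T = 345.4 (H_out = 5.452) and T = 347.3 (H_out = 6.154) on hF = 5.778 gives T ≈ 346.3 K, at which ψ = 0.18.

T = 346.3 K, V/F = 0.18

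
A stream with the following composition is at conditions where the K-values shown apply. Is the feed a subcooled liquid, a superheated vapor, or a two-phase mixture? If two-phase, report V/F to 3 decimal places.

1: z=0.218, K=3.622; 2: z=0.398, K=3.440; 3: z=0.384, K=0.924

superheated vapor

ΣzᵢKᵢ = 2.514; Σzᵢ/Kᵢ = 0.591.
Since Σzᵢ/Kᵢ < 1 the mixture is above its dew point — single vapor phase.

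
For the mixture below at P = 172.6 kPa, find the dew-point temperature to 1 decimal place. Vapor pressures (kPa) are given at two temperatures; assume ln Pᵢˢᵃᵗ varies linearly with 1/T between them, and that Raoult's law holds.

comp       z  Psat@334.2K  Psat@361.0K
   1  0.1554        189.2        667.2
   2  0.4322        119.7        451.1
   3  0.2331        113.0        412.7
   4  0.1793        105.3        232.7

Dew-point temperature: Σzᵢ·P/Pᵢˢᵃᵗ(T) = 1. Interpolate ln Pᵢˢᵃᵗ = aᵢ + bᵢ/T.
  T = 334.2 K: ΣzᵢP/Pᵢˢᵃᵗ = 1.4149
  T = 361.0 K: ΣzᵢP/Pᵢˢᵃᵗ = 0.4360
  T = 347.6 K: ΣzᵢP/Pᵢˢᵃᵗ = 0.7630
  T = 340.9 K: ΣzᵢP/Pᵢˢᵃᵗ = 1.0311
  T = 344.2 K: ΣzᵢP/Pᵢˢᵃᵗ = 0.8873
  T = 342.5 K: ΣzᵢP/Pᵢˢᵃᵗ = 0.9583
Interpolating between 340.9 K and 342.5 K gives T ≈ 341.6 K.

T = 341.6 K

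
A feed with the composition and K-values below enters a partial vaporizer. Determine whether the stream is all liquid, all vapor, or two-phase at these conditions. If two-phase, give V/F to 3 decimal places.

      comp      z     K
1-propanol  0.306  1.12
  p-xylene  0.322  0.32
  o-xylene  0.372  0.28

ΣzᵢKᵢ = 0.550; Σzᵢ/Kᵢ = 2.608.
Since ΣzᵢKᵢ < 1 the mixture is below its bubble point — single liquid phase.

all liquid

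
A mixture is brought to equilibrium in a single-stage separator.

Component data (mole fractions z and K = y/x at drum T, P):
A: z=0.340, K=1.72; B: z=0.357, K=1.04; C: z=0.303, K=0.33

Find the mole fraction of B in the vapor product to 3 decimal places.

y_B = 0.369

Material balance + equilibrium reduce to Σ zᵢ(Kᵢ−1)/(1+V/F(Kᵢ−1)) = 0.
g(0) = ΣzᵢKᵢ − 1 = 0.056 and g(1) = 1 − Σzᵢ/Kᵢ = -0.459, so a root lies in (0, 1).
Newton iteration, V/F⁰ = 0.5:
  V/F = 0.500: g = -0.1113, g' = -0.403 → V/F = 0.224
  V/F = 0.224: g = -0.0140, g' = -0.320 → V/F = 0.180
Converged at V/F = 0.180.
Compositions from xᵢ = zᵢ/(1+V/F(Kᵢ−1)), yᵢ = Kᵢxᵢ:
  A: x = 0.301, y = 0.518
  B: x = 0.354, y = 0.369
  C: x = 0.345, y = 0.114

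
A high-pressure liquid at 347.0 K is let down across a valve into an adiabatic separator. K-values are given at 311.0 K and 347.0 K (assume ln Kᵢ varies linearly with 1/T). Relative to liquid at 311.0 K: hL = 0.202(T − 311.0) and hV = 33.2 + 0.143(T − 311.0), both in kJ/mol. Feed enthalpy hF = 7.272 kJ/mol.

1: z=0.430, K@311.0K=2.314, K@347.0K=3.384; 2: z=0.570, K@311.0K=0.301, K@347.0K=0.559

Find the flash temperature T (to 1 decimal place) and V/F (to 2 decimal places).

T = 312.9 K, V/F = 0.21

Adiabatic flash: solve Rachford–Rice at each trial T, then check hF = ψ·hV(T) + (1−ψ)·hL(T).
  T = 311.0 K: K = (2.314, 0.301), RR gives ψ = 0.181, H_out = 6.022 kJ/mol
  T = 347.0 K: K = (3.384, 0.559), RR gives ψ = 0.736, H_out = 30.143 kJ/mol
  T = 329.0 K: K = (2.828, 0.417), RR gives ψ = 0.426, H_out = 17.324 kJ/mol
  T = 320.0 K: K = (2.565, 0.356), RR gives ψ = 0.304, H_out = 11.734 kJ/mol
  T = 315.5 K: K = (2.438, 0.328), RR gives ψ = 0.243, H_out = 8.921 kJ/mol
  T = 313.2 K: K = (2.374, 0.314), RR gives ψ = 0.212, H_out = 7.454 kJ/mol
Linear interpolation between T = 311.0 (H_out = 6.022) and T = 313.2 (H_out = 7.454) on hF = 7.272 gives T ≈ 312.9 K, at which ψ = 0.21.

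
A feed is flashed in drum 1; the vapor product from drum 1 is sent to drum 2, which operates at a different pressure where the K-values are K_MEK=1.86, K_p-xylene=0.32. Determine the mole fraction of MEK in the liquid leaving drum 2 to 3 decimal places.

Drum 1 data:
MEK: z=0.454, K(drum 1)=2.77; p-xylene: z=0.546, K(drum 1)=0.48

x_MEK (drum 2) = 0.442

Drum 1:
Rachford–Rice: g(ψ₁) = Σ zᵢ(Kᵢ−1)/(1+ψ₁(Kᵢ−1)) = 0.
Feasibility: ΣzᵢKᵢ = 1.520, Σzᵢ/Kᵢ = 1.301 — both > 1, two phases present.
Iterate (Newton) starting at ψ₁ = 0.38:
  ψ₁ = 0.380: g = 0.1266, g' = -0.738 → ψ₁ = 0.552
  ψ₁ = 0.552: g = 0.0085, g' = -0.654 → ψ₁ = 0.565
Converged at ψ₁ = 0.565.
Drum-1 compositions:
  MEK: x = 0.227, y = 0.629
  p-xylene: x = 0.773, y = 0.371
Drum-2 feed = drum-1 vapor: z₂ = (0.6290, 0.3710).
Drum 2:
Rachford–Rice: g(ψ₂) = Σ zᵢ(Kᵢ−1)/(1+ψ₂(Kᵢ−1)) = 0.
Check two-phase: ΣzᵢKᵢ = 1.289 > 1 and Σzᵢ/Kᵢ = 1.498 > 1, so g(0) = 0.289 > 0 and g(1) = -0.498 < 0.
Newton–Raphson from ψ₂ = 0.5:
  ψ₂ = 0.500: g = -0.0040, g' = -0.621 → ψ₂ = 0.494
Converged at ψ₂ = 0.494.
  MEK: x = 0.442, y = 0.821
  p-xylene: x = 0.558, y = 0.179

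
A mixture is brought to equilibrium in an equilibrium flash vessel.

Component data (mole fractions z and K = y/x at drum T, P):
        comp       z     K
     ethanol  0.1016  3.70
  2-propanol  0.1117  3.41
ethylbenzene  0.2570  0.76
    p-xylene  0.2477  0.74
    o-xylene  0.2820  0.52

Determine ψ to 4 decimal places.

Let ψ = V/F and solve Σ zᵢ(Kᵢ−1)/(1+ψ(Kᵢ−1)) = 0.
Feasibility: ΣzᵢKᵢ = 1.2821, Σzᵢ/Kᵢ = 1.2754 — both > 1, two phases present.
Newton iteration, ψ⁰ = 0.66:
  ψ = 0.6600: g = -0.14664, g' = -0.3769 → ψ = 0.2709
  ψ = 0.2709: g = 0.03046, g' = -0.6067 → ψ = 0.3211
  ψ = 0.3211: g = 0.00157, g' = -0.5468 → ψ = 0.3240
Converged at ψ = 0.3240.

ψ = 0.3240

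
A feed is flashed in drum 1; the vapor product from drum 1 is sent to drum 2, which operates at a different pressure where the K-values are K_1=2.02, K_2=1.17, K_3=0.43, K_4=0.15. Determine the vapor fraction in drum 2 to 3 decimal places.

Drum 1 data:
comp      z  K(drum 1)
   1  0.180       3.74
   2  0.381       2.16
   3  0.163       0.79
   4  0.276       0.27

V/F (drum 2) = 0.293

Drum 1:
Rachford–Rice: g(ψ₁) = Σ zᵢ(Kᵢ−1)/(1+ψ₁(Kᵢ−1)) = 0.
g(0) = ΣzᵢKᵢ − 1 = 0.699 and g(1) = 1 − Σzᵢ/Kᵢ = -0.453, so a root lies in (0, 1).
Newton–Raphson from ψ₁ = 0.31:
  ψ₁ = 0.310: g = 0.2947, g' = -0.926 → ψ₁ = 0.628
  ψ₁ = 0.628: g = 0.0254, g' = -0.865 → ψ₁ = 0.657
Converged at ψ₁ = 0.657.
Drum-1 compositions:
  1: x = 0.064, y = 0.240
  2: x = 0.216, y = 0.467
  3: x = 0.189, y = 0.149
  4: x = 0.530, y = 0.143
Drum-2 feed = drum-1 vapor: z₂ = (0.2404, 0.4670, 0.1494, 0.1432).
Drum 2:
Newton–Raphson from ψ₂ = 0.56:
  ψ₂ = 0.560: g = -0.1288, g' = -0.594 → ψ₂ = 0.343
  ψ₂ = 0.343: g = -0.0211, g' = -0.431 → ψ₂ = 0.294
  ψ₂ = 0.294: g = -0.0004, g' = -0.414 → ψ₂ = 0.293
Converged at ψ₂ = 0.293.
  1: x = 0.185, y = 0.374
  2: x = 0.445, y = 0.520
  3: x = 0.179, y = 0.077
  4: x = 0.191, y = 0.029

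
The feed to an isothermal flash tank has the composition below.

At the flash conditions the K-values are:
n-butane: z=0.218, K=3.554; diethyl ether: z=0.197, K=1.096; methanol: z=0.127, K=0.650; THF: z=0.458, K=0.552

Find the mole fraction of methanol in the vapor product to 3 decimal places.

y_methanol = 0.095

Let β = V/F and solve Σ zᵢ(Kᵢ−1)/(1+β(Kᵢ−1)) = 0.
g(0) = ΣzᵢKᵢ − 1 = 0.326 and g(1) = 1 − Σzᵢ/Kᵢ = -0.266, so a root lies in (0, 1).
Newton iteration, β⁰ = 0.63:
  β = 0.630: g = -0.1117, g' = -0.415 → β = 0.361
  β = 0.361: g = 0.0125, g' = -0.538 → β = 0.384
Converged at β = 0.384.
Compositions from xᵢ = zᵢ/(1+β(Kᵢ−1)), yᵢ = Kᵢxᵢ:
  n-butane: x = 0.110, y = 0.391
  diethyl ether: x = 0.190, y = 0.208
  methanol: x = 0.147, y = 0.095
  THF: x = 0.553, y = 0.305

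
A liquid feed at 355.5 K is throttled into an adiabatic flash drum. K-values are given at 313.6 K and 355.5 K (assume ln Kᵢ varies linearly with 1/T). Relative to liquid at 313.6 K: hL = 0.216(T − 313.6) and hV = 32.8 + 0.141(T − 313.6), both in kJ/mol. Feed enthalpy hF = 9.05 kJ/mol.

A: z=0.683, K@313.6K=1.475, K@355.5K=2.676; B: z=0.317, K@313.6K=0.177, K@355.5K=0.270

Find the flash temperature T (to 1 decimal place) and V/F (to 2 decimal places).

Adiabatic flash: solve Rachford–Rice at each trial T, then check hF = ψ·hV(T) + (1−ψ)·hL(T).
  T = 313.6 K: K = (1.475, 0.177), RR gives ψ = 0.163, H_out = 5.331 kJ/mol
  T = 355.5 K: K = (2.676, 0.270), RR gives ψ = 0.746, H_out = 31.189 kJ/mol
  T = 334.6 K: K = (2.026, 0.222), RR gives ψ = 0.568, H_out = 22.284 kJ/mol
  T = 324.1 K: K = (1.737, 0.199), RR gives ψ = 0.423, H_out = 15.795 kJ/mol
  T = 318.9 K: K = (1.604, 0.188), RR gives ψ = 0.316, H_out = 11.396 kJ/mol
  T = 316.2 K: K = (1.538, 0.182), RR gives ψ = 0.246, H_out = 8.569 kJ/mol
  T = 317.5 K: K = (1.569, 0.185), RR gives ψ = 0.281, H_out = 9.988 kJ/mol
Linear interpolation between T = 316.2 (H_out = 8.569) and T = 317.5 (H_out = 9.988) on hF = 9.05 gives T ≈ 316.6 K, at which ψ = 0.26.

T = 316.6 K, V/F = 0.26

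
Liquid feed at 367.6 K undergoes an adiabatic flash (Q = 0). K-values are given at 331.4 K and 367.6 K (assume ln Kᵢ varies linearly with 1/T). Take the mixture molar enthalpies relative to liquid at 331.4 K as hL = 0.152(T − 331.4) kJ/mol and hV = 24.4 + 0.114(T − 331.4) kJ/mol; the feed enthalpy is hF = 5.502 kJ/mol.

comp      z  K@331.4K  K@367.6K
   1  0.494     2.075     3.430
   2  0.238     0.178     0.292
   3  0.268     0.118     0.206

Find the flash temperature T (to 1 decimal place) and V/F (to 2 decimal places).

T = 337.4 K, V/F = 0.19

Adiabatic flash: solve Rachford–Rice at each trial T, then check hF = ψ·hV(T) + (1−ψ)·hL(T).
  T = 331.4 K: K = (2.075, 0.178, 0.118), RR gives ψ = 0.108, H_out = 2.631 kJ/mol
  T = 367.6 K: K = (3.430, 0.292, 0.206), RR gives ψ = 0.446, H_out = 15.777 kJ/mol
  T = 349.5 K: K = (2.703, 0.231, 0.158), RR gives ψ = 0.314, H_out = 10.199 kJ/mol
  T = 340.4 K: K = (2.375, 0.203, 0.137), RR gives ψ = 0.226, H_out = 6.796 kJ/mol
  T = 335.9 K: K = (2.222, 0.190, 0.127), RR gives ψ = 0.172, H_out = 4.845 kJ/mol
  T = 338.1 K: K = (2.296, 0.197, 0.132), RR gives ψ = 0.199, H_out = 5.826 kJ/mol
Linear interpolation between T = 335.9 (H_out = 4.845) and T = 338.1 (H_out = 5.826) on hF = 5.502 gives T ≈ 337.4 K, at which ψ = 0.19.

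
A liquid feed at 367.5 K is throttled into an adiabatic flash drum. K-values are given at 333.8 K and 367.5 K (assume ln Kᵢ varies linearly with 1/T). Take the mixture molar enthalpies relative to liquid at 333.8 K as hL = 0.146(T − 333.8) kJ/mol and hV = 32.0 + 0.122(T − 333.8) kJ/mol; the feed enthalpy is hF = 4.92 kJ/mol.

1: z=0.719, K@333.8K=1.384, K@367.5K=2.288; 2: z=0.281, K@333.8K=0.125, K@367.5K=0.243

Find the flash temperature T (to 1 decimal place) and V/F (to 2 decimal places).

Adiabatic flash: solve Rachford–Rice at each trial T, then check hF = ψ·hV(T) + (1−ψ)·hL(T).
  T = 333.8 K: K = (1.384, 0.125), RR gives ψ = 0.090, H_out = 2.878 kJ/mol
  T = 367.5 K: K = (2.288, 0.243), RR gives ψ = 0.732, H_out = 27.741 kJ/mol
  T = 350.6 K: K = (1.800, 0.177), RR gives ψ = 0.522, H_out = 18.953 kJ/mol
  T = 342.2 K: K = (1.583, 0.149), RR gives ψ = 0.364, H_out = 12.786 kJ/mol
  T = 338.0 K: K = (1.482, 0.137), RR gives ψ = 0.249, H_out = 8.569 kJ/mol
  T = 335.9 K: K = (1.432, 0.131), RR gives ψ = 0.177, H_out = 5.965 kJ/mol
  T = 334.9 K: K = (1.409, 0.128), RR gives ψ = 0.138, H_out = 4.565 kJ/mol
  T = 335.4 K: K = (1.421, 0.129), RR gives ψ = 0.158, H_out = 5.280 kJ/mol
Linear interpolation between T = 334.9 (H_out = 4.565) and T = 335.4 (H_out = 5.280) on hF = 4.92 gives T ≈ 335.1 K, at which ψ = 0.15.

T = 335.1 K, V/F = 0.15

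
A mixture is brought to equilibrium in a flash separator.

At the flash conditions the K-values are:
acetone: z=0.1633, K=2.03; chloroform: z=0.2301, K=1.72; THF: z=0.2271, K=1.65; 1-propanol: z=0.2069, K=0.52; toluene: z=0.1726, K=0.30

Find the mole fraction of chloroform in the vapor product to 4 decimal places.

Let ψ = V/F and solve Σ zᵢ(Kᵢ−1)/(1+ψ(Kᵢ−1)) = 0.
g(0) = ΣzᵢKᵢ − 1 = 0.2614 and g(1) = 1 − Σzᵢ/Kᵢ = -0.3251, so a root lies in (0, 1).
Newton–Raphson from ψ = 0.34:
  ψ = 0.3400: g = 0.10132, g' = -0.4501 → ψ = 0.5651
  ψ = 0.5651: g = -0.00414, g' = -0.5021 → ψ = 0.5569
  ψ = 0.5569: g = -0.00002, g' = -0.4984 → ψ = 0.5568
Converged at ψ = 0.5568.
Compositions from xᵢ = zᵢ/(1+ψ(Kᵢ−1)), yᵢ = Kᵢxᵢ:
  acetone: x = 0.1038, y = 0.2107
  chloroform: x = 0.1642, y = 0.2825
  THF: x = 0.1667, y = 0.2751
  1-propanol: x = 0.2824, y = 0.1468
  toluene: x = 0.2829, y = 0.0849

y_chloroform = 0.2825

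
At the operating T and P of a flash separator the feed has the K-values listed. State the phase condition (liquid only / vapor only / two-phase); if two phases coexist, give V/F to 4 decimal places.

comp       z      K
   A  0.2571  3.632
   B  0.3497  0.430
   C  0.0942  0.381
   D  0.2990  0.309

two-phase, V/F = 0.1289

ΣzᵢKᵢ = 1.2124; Σzᵢ/Kᵢ = 2.0989.
Both exceed 1, so a two-phase solution exists.
Material balance + equilibrium reduce to Σ zᵢ(Kᵢ−1)/(1+ψ(Kᵢ−1)) = 0.
Newton iteration, ψ⁰ = 0.5:
  ψ = 0.5000: g = -0.38672, g' = -0.9633 → ψ = 0.0985
  ψ = 0.0985: g = 0.04235, g' = -1.4559 → ψ = 0.1276
  ψ = 0.1276: g = 0.00168, g' = -1.3444 → ψ = 0.1289
Converged at ψ = 0.1289.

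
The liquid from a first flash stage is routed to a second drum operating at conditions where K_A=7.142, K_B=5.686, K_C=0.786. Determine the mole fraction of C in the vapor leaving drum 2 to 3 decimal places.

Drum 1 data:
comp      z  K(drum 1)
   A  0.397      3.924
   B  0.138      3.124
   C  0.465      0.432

Drum 1:
Rachford–Rice: g(ψ₁) = Σ zᵢ(Kᵢ−1)/(1+ψ₁(Kᵢ−1)) = 0.
Feasibility: ΣzᵢKᵢ = 2.190, Σzᵢ/Kᵢ = 1.222 — both > 1, two phases present.
Newton–Raphson from ψ₁ = 0.5:
  ψ₁ = 0.500: g = 0.2448, g' = -0.999 → ψ₁ = 0.745
  ψ₁ = 0.745: g = 0.0209, g' = -0.880 → ψ₁ = 0.769
Converged at ψ₁ = 0.769.
Drum-1 compositions:
  A: x = 0.122, y = 0.480
  B: x = 0.052, y = 0.164
  C: x = 0.825, y = 0.357
Drum-2 feed = drum-1 liquid: z₂ = (0.1222, 0.0524, 0.8253).
Drum 2:
Newton iteration, ψ₂⁰ = 0.5:
  ψ₂ = 0.500: g = 0.0601, g' = -0.429 → ψ₂ = 0.640
  ψ₂ = 0.640: g = 0.0090, g' = -0.312 → ψ₂ = 0.669
  ψ₂ = 0.669: g = 0.0002, g' = -0.295 → ψ₂ = 0.670
Converged at ψ₂ = 0.670.
  A: x = 0.024, y = 0.171
  B: x = 0.013, y = 0.072
  C: x = 0.963, y = 0.757

y_C (drum 2) = 0.757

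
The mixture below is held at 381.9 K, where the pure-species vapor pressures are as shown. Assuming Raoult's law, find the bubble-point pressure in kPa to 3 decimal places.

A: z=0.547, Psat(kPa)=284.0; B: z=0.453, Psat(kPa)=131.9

Pbub = 215.099 kPa

At the bubble point ψ → 0, so ΣzᵢKᵢ = 1 with Kᵢ = Pᵢˢᵃᵗ/P ⇒ P = ΣzᵢPᵢˢᵃᵗ.
P = 0.547·284.0 + 0.453·131.9 = 215.099 kPa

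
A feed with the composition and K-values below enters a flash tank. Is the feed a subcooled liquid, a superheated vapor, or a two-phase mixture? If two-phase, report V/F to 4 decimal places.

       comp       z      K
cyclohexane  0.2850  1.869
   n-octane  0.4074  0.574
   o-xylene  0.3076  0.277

subcooled liquid

ΣzᵢKᵢ = 0.8517; Σzᵢ/Kᵢ = 1.9727.
Since ΣzᵢKᵢ < 1 the mixture is below its bubble point — single liquid phase.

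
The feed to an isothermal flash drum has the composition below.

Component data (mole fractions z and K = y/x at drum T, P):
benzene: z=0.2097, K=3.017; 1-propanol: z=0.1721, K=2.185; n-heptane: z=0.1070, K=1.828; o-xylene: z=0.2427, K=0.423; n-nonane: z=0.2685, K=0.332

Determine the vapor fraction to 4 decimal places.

Let ψ = V/F and solve Σ zᵢ(Kᵢ−1)/(1+ψ(Kᵢ−1)) = 0.
Check two-phase: ΣzᵢKᵢ = 1.3961 > 1 and Σzᵢ/Kᵢ = 1.5893 > 1, so g(0) = 0.3961 > 0 and g(1) = -0.5893 < 0.
Newton–Raphson from ψ = 0.55:
  ψ = 0.5500: g = -0.10380, g' = -0.7877 → ψ = 0.4182
  ψ = 0.4182: g = -0.00188, g' = -0.7706 → ψ = 0.4158
Converged at ψ = 0.4158.

ψ = 0.4158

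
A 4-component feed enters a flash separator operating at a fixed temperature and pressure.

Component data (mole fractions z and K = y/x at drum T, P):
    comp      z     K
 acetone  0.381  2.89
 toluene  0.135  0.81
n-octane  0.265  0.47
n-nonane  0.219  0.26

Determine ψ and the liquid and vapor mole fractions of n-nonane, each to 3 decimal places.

ψ = 0.368, x_n-nonane = 0.301, y_n-nonane = 0.078

Rachford–Rice: g(ψ) = Σ zᵢ(Kᵢ−1)/(1+ψ(Kᵢ−1)) = 0.
Feasibility: ΣzᵢKᵢ = 1.392, Σzᵢ/Kᵢ = 1.705 — both > 1, two phases present.
Newton iteration, ψ⁰ = 0.48:
  ψ = 0.480: g = -0.0904, g' = -0.802 → ψ = 0.367
  ψ = 0.367: g = 0.0004, g' = -0.821 → ψ = 0.368
Converged at ψ = 0.368.
Compositions from xᵢ = zᵢ/(1+ψ(Kᵢ−1)), yᵢ = Kᵢxᵢ:
  acetone: x = 0.225, y = 0.649
  toluene: x = 0.145, y = 0.118
  n-octane: x = 0.329, y = 0.155
  n-nonane: x = 0.301, y = 0.078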